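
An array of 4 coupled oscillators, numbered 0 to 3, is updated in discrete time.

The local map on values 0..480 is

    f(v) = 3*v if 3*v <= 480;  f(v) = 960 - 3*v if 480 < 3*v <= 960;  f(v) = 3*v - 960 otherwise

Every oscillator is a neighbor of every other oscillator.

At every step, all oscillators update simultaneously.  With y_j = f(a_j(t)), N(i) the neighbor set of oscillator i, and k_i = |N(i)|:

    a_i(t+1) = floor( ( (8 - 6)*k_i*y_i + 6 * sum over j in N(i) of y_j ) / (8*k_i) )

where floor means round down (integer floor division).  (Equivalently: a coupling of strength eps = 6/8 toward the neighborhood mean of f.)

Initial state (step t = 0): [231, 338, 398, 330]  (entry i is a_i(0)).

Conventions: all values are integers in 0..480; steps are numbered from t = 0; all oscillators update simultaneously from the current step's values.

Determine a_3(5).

Simulating step by step:
t=0: [231, 338, 398, 330]
t=1: [146, 146, 146, 146]
t=2: [438, 438, 438, 438]
t=3: [354, 354, 354, 354]
t=4: [102, 102, 102, 102]
t=5: [306, 306, 306, 306]

Answer: a_3(5) = 306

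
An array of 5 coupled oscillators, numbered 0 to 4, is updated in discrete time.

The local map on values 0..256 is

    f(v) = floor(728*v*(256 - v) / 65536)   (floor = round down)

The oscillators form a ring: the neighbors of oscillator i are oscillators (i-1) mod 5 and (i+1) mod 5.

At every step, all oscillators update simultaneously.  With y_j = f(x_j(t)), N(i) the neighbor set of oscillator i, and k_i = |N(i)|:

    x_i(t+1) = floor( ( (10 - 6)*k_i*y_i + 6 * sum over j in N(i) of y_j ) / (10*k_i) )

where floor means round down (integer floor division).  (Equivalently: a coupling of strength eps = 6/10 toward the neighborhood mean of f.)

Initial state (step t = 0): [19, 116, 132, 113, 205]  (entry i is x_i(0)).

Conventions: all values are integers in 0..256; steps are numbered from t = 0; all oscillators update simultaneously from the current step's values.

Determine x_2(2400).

Simulating step by step:
t=0: [19, 116, 132, 113, 205]
t=1: [108, 141, 180, 160, 115]
t=2: [178, 170, 165, 167, 176]
t=3: [157, 160, 164, 162, 158]
t=4: [171, 169, 168, 169, 171]
t=5: [161, 162, 163, 162, 161]
t=6: [169, 168, 168, 168, 169]
t=7: [163, 163, 164, 163, 163]
t=8: [168, 167, 167, 167, 168]
t=9: [164, 164, 165, 164, 164]
t=10: [167, 166, 166, 166, 167]
t=11: [165, 165, 165, 165, 165]
t=12: [166, 166, 166, 166, 166]
t=13: [165, 165, 165, 165, 165]

Answer: x_2(2400) = 166
Key observation: The state at step 11, [165, 165, 165, 165, 165], reappears at step 13: the system is in a cycle of period 2 from step 11 on.  Therefore the state at step 2400 equals the state at step 11 + ((2400 - 11) mod 2) = 12, which is [166, 166, 166, 166, 166].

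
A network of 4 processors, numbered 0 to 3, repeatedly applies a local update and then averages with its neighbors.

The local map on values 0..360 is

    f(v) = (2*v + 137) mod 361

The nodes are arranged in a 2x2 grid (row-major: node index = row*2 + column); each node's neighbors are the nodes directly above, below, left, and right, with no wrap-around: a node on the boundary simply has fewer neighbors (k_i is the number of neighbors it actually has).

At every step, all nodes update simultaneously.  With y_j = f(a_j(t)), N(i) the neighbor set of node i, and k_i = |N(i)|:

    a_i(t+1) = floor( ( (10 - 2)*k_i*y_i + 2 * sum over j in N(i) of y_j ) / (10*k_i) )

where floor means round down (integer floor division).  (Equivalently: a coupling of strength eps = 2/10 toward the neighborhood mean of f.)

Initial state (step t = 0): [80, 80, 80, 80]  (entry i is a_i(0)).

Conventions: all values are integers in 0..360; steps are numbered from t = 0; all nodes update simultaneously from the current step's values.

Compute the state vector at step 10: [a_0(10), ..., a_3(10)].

Simulating step by step:
t=0: [80, 80, 80, 80]
t=1: [297, 297, 297, 297]
t=2: [9, 9, 9, 9]
t=3: [155, 155, 155, 155]
t=4: [86, 86, 86, 86]
t=5: [309, 309, 309, 309]
t=6: [33, 33, 33, 33]
t=7: [203, 203, 203, 203]
t=8: [182, 182, 182, 182]
t=9: [140, 140, 140, 140]
t=10: [56, 56, 56, 56]

Answer: [56, 56, 56, 56]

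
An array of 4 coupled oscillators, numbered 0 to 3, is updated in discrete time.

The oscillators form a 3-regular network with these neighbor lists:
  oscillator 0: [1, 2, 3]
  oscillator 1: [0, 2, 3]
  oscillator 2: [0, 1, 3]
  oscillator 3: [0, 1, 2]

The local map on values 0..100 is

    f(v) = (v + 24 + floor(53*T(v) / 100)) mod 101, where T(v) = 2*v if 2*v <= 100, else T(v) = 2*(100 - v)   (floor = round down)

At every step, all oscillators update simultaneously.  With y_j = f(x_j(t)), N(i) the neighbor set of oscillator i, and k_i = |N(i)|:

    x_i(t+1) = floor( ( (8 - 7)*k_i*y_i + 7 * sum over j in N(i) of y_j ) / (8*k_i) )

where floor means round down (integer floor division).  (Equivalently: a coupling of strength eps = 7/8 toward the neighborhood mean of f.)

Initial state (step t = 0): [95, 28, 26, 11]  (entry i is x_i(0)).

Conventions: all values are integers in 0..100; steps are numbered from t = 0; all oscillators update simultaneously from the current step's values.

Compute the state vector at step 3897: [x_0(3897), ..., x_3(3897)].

Simulating step by step:
t=0: [95, 28, 26, 11]
t=1: [62, 52, 53, 58]
t=2: [25, 25, 25, 25]
t=3: [75, 75, 75, 75]
t=4: [24, 24, 24, 24]
t=5: [73, 73, 73, 73]
t=6: [24, 24, 24, 24]

Answer: [73, 73, 73, 73]
Key observation: The state at step 4, [24, 24, 24, 24], reappears at step 6: the system is in a cycle of period 2 from step 4 on.  Therefore the state at step 3897 equals the state at step 4 + ((3897 - 4) mod 2) = 5, which is [73, 73, 73, 73].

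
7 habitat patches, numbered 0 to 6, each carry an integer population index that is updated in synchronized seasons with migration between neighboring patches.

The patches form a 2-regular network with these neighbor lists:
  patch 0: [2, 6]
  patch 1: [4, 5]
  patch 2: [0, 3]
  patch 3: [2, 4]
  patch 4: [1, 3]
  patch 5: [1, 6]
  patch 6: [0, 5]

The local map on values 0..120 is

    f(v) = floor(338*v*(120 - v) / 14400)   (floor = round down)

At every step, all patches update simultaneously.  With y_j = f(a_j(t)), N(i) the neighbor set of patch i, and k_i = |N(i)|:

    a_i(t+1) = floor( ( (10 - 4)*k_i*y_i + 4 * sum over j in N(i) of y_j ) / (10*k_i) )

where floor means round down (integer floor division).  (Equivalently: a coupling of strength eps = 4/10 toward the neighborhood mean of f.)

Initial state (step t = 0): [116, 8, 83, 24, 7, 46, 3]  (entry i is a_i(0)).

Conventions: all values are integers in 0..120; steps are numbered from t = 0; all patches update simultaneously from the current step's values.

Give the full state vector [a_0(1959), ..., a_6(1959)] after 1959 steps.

Simulating step by step:
t=0: [116, 8, 83, 24, 7, 46, 3]
t=1: [22, 32, 56, 50, 25, 53, 22]
t=2: [56, 67, 76, 77, 62, 73, 56]
t=3: [82, 82, 79, 78, 82, 81, 83]
t=4: [73, 73, 75, 75, 73, 73, 72]
t=5: [80, 80, 79, 79, 79, 80, 80]
t=6: [75, 75, 75, 76, 75, 75, 75]
t=7: [79, 79, 78, 78, 78, 79, 79]
t=8: [76, 76, 76, 76, 76, 76, 76]
t=9: [78, 78, 78, 78, 78, 78, 78]
t=10: [76, 76, 76, 76, 76, 76, 76]

Answer: [78, 78, 78, 78, 78, 78, 78]
Key observation: The state at step 8, [76, 76, 76, 76, 76, 76, 76], reappears at step 10: the system is in a cycle of period 2 from step 8 on.  Therefore the state at step 1959 equals the state at step 8 + ((1959 - 8) mod 2) = 9, which is [78, 78, 78, 78, 78, 78, 78].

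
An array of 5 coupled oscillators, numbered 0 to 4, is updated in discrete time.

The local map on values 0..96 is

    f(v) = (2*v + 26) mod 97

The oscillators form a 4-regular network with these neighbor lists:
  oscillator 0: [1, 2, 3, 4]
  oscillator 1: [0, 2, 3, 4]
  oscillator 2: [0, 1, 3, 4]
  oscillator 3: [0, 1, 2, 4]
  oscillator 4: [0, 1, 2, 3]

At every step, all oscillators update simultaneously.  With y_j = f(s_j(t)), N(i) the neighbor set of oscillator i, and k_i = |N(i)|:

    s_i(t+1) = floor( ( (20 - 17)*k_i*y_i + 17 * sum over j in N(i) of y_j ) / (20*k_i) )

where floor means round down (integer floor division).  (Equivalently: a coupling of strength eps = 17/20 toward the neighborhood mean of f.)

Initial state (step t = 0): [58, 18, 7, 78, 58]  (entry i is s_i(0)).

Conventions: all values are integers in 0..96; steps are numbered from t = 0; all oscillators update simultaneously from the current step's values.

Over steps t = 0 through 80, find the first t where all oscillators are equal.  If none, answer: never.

Simulating step by step:
t=0: [58, 18, 7, 78, 58]  (not all equal)
t=1: [56, 54, 56, 53, 56]  (not all equal)
t=2: [38, 39, 38, 39, 38]  (not all equal)
t=3: [5, 5, 5, 5, 5]  (all equal)

Answer: 3
Key observation: Synchronization is absorbing here: once all oscillators are equal they stay equal, and step 3 is the first all-equal step.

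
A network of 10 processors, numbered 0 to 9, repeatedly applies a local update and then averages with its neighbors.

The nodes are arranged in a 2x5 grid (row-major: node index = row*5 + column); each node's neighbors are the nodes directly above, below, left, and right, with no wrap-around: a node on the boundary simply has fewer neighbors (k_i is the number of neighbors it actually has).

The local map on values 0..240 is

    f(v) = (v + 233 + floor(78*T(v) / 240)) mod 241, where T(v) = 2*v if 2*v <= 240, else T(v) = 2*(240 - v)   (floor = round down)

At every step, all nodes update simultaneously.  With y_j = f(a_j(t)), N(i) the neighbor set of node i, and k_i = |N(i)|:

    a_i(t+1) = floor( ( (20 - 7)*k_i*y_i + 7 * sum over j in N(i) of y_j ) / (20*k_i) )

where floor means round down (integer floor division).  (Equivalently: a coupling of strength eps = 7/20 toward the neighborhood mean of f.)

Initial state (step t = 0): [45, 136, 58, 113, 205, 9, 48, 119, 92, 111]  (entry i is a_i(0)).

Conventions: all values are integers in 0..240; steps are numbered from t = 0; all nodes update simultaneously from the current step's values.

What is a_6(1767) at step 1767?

Answer: a_6(1767) = 227
Key observation: The state at step 8, [227, 227, 227, 227, 227, 227, 227, 227, 227, 227], reappears at step 9: the system is in a cycle of period 1 from step 8 on.  Therefore the state at step 1767 equals the state at step 8 + ((1767 - 8) mod 1) = 8, which is [227, 227, 227, 227, 227, 227, 227, 227, 227, 227].

Derivation:
t=0: [45, 136, 58, 113, 205, 9, 48, 119, 92, 111]
t=1: [78, 152, 122, 168, 204, 27, 91, 157, 156, 177]
t=2: [119, 183, 194, 205, 214, 69, 143, 193, 203, 209]
t=3: [177, 207, 215, 218, 221, 135, 190, 213, 218, 220]
t=4: [208, 218, 222, 224, 224, 200, 213, 221, 223, 224]
t=5: [220, 223, 225, 225, 226, 219, 222, 224, 225, 226]
t=6: [225, 225, 226, 226, 226, 224, 225, 225, 226, 226]
t=7: [226, 226, 226, 227, 227, 226, 226, 226, 226, 227]
t=8: [227, 227, 227, 227, 227, 227, 227, 227, 227, 227]
t=9: [227, 227, 227, 227, 227, 227, 227, 227, 227, 227]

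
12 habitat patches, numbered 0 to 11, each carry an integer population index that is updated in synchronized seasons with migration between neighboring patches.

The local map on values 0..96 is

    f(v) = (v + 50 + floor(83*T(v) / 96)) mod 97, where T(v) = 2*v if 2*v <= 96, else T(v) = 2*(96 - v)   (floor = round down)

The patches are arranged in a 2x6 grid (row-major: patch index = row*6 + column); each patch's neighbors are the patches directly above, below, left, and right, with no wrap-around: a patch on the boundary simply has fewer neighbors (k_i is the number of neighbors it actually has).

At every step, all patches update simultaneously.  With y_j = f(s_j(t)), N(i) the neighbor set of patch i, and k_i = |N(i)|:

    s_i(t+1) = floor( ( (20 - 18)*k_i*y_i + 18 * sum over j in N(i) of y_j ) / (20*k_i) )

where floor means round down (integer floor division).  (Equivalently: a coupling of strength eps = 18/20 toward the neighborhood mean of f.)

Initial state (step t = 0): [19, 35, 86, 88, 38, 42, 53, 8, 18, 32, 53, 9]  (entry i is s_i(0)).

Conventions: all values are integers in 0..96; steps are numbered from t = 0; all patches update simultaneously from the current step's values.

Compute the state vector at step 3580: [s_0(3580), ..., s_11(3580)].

Simulating step by step:
t=0: [19, 35, 86, 88, 38, 42, 53, 8, 18, 32, 53, 9]
t=1: [58, 44, 36, 51, 65, 65, 41, 46, 50, 44, 59, 73]
t=2: [69, 68, 75, 66, 75, 68, 75, 73, 68, 78, 70, 72]
t=3: [66, 66, 68, 64, 68, 65, 66, 67, 64, 68, 64, 67]
t=4: [70, 69, 71, 69, 71, 69, 70, 70, 69, 71, 69, 71]
t=5: [67, 67, 67, 67, 67, 67, 67, 67, 67, 67, 67, 67]
t=6: [70, 70, 70, 70, 70, 70, 70, 70, 70, 70, 70, 70]
t=7: [67, 67, 67, 67, 67, 67, 67, 67, 67, 67, 67, 67]

Answer: [70, 70, 70, 70, 70, 70, 70, 70, 70, 70, 70, 70]
Key observation: The state at step 5, [67, 67, 67, 67, 67, 67, 67, 67, 67, 67, 67, 67], reappears at step 7: the system is in a cycle of period 2 from step 5 on.  Therefore the state at step 3580 equals the state at step 5 + ((3580 - 5) mod 2) = 6, which is [70, 70, 70, 70, 70, 70, 70, 70, 70, 70, 70, 70].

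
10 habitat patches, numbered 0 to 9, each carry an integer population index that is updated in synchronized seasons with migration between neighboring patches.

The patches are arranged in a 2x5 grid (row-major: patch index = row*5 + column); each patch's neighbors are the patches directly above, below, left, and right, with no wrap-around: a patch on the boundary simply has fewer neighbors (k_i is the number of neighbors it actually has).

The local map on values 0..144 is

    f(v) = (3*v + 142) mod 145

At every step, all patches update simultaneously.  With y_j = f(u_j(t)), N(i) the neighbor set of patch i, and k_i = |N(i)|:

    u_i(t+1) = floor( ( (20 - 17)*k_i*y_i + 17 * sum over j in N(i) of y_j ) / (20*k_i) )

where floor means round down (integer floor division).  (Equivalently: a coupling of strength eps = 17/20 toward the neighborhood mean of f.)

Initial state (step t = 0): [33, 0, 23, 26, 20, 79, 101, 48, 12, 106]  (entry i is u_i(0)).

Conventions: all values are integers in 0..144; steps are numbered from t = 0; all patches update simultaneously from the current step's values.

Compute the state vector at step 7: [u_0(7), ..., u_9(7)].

Answer: [123, 87, 85, 103, 82, 82, 92, 81, 79, 111]

Derivation:
t=0: [33, 0, 23, 26, 20, 79, 101, 48, 12, 106]
t=1: [112, 70, 111, 55, 51, 58, 106, 52, 73, 42]
t=2: [43, 39, 30, 35, 60, 32, 30, 39, 52, 50]
t=3: [106, 102, 106, 51, 49, 104, 104, 68, 62, 17]
t=4: [17, 21, 24, 59, 44, 21, 27, 31, 36, 84]
t=5: [58, 64, 61, 90, 75, 62, 71, 84, 78, 115]
t=6: [38, 42, 81, 74, 85, 44, 62, 68, 91, 77]
t=7: [123, 87, 85, 103, 82, 82, 92, 81, 79, 111]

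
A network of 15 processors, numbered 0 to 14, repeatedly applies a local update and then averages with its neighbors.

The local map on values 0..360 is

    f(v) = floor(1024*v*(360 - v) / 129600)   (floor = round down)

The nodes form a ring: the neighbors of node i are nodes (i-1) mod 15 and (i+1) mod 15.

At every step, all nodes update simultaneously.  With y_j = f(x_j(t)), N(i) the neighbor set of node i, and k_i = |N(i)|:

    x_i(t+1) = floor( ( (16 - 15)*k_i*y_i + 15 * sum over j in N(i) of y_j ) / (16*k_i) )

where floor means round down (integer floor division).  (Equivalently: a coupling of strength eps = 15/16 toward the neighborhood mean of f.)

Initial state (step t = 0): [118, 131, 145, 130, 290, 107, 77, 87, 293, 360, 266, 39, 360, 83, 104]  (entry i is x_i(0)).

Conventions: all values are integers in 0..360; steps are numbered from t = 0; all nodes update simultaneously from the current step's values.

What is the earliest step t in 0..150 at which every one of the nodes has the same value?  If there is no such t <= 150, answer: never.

Simulating step by step:
t=0: [118, 131, 145, 130, 290, 107, 77, 87, 293, 360, 266, 39, 360, 83, 104]  (not all equal)
t=1: [223, 235, 237, 205, 220, 168, 198, 164, 97, 165, 58, 98, 130, 109, 203]  (not all equal)
t=2: [241, 235, 240, 237, 251, 248, 253, 228, 250, 174, 222, 187, 210, 241, 229]  (not all equal)
t=3: [233, 226, 230, 222, 223, 214, 227, 216, 244, 231, 254, 245, 240, 241, 226]  (not all equal)
t=4: [238, 234, 240, 238, 243, 239, 245, 231, 238, 218, 227, 219, 224, 232, 230]  (not all equal)
t=5: [233, 228, 230, 225, 228, 223, 230, 226, 238, 234, 243, 239, 238, 237, 231]  (not all equal)
t=6: [235, 234, 238, 236, 240, 236, 239, 232, 235, 226, 229, 226, 229, 231, 231]  (not all equal)
t=7: [233, 230, 231, 228, 230, 227, 232, 230, 236, 234, 238, 237, 237, 235, 233]  (not all equal)
t=8: [234, 234, 236, 235, 237, 235, 236, 232, 233, 230, 230, 229, 230, 231, 232]  (not all equal)
t=9: [232, 231, 231, 230, 231, 230, 232, 232, 234, 234, 236, 236, 236, 235, 233]  (not all equal)
t=10: [234, 234, 235, 235, 235, 234, 234, 233, 232, 231, 231, 231, 231, 232, 233]  (not all equal)
t=11: [232, 232, 232, 232, 232, 232, 232, 233, 234, 234, 235, 235, 234, 234, 233]  (not all equal)
t=12: [233, 234, 234, 234, 234, 234, 233, 233, 232, 232, 232, 232, 232, 232, 233]  (not all equal)
t=13: [232, 232, 232, 232, 232, 232, 232, 233, 233, 234, 234, 234, 234, 233, 233]  (not all equal)
t=14: [233, 234, 234, 234, 234, 234, 233, 233, 232, 232, 232, 232, 232, 232, 233]  (not all equal)

Answer: never
Key observation: The state at step 12 reappears at step 14 — the system is in a cycle of period 2 from step 12 on.  No step 0..14 is synchronized, and the cycle repeats forever, so no step up to 150 (or ever) has all nodes equal.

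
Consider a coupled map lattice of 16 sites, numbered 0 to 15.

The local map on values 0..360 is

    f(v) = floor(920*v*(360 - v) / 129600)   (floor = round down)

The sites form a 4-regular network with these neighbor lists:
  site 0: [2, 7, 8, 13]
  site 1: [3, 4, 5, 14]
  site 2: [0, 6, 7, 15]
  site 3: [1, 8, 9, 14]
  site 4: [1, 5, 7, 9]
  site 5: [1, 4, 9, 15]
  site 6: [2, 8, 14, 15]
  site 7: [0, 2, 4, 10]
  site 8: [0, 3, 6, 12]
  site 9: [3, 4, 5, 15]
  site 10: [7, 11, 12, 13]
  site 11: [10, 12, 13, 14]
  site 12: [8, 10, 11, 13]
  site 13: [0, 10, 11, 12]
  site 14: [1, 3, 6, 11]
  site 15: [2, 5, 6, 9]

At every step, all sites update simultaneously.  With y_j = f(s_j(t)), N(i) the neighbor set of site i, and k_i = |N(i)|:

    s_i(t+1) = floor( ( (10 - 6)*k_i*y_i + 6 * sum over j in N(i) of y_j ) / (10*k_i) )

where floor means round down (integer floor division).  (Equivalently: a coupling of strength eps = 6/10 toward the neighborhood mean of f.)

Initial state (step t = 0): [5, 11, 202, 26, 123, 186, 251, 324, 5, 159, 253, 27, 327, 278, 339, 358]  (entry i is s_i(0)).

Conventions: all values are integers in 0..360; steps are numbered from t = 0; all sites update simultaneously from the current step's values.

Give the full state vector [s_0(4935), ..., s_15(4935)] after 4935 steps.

Simulating step by step:
t=0: [5, 11, 202, 26, 123, 186, 251, 324, 5, 159, 253, 27, 327, 278, 339, 358]
t=1: [76, 92, 134, 71, 167, 161, 121, 128, 56, 165, 134, 97, 94, 115, 71, 133]
t=2: [172, 181, 202, 158, 217, 217, 185, 205, 150, 213, 200, 182, 178, 188, 163, 216]
t=3: [227, 225, 225, 225, 222, 221, 226, 225, 226, 221, 227, 228, 227, 228, 227, 222]
t=4: [214, 215, 215, 215, 216, 217, 214, 215, 214, 217, 213, 213, 213, 213, 214, 216]
t=5: [221, 220, 220, 220, 220, 220, 220, 221, 221, 220, 221, 221, 221, 221, 221, 220]
t=6: [218, 218, 218, 218, 218, 218, 218, 218, 218, 218, 218, 218, 218, 218, 218, 218]
t=7: [219, 219, 219, 219, 219, 219, 219, 219, 219, 219, 219, 219, 219, 219, 219, 219]
t=8: [219, 219, 219, 219, 219, 219, 219, 219, 219, 219, 219, 219, 219, 219, 219, 219]

Answer: [219, 219, 219, 219, 219, 219, 219, 219, 219, 219, 219, 219, 219, 219, 219, 219]
Key observation: The state at step 7, [219, 219, 219, 219, 219, 219, 219, 219, 219, 219, 219, 219, 219, 219, 219, 219], reappears at step 8: the system is in a cycle of period 1 from step 7 on.  Therefore the state at step 4935 equals the state at step 7 + ((4935 - 7) mod 1) = 7, which is [219, 219, 219, 219, 219, 219, 219, 219, 219, 219, 219, 219, 219, 219, 219, 219].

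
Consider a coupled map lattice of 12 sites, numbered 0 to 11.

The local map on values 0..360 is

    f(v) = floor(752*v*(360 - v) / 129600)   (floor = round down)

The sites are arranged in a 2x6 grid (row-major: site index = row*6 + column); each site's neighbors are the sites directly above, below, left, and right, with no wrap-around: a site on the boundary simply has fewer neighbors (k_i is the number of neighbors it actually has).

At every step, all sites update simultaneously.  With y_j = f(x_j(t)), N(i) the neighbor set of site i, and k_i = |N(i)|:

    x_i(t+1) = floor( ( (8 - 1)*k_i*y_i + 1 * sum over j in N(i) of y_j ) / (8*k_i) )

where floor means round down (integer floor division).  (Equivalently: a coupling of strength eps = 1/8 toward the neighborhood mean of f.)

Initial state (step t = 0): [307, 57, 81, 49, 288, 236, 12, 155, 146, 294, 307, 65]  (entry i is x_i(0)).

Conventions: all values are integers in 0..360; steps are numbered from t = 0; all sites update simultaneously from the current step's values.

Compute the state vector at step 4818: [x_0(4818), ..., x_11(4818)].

Simulating step by step:
t=0: [307, 57, 81, 49, 288, 236, 12, 155, 146, 294, 307, 65]
t=1: [90, 104, 130, 92, 119, 162, 38, 173, 176, 113, 96, 113]
t=2: [137, 155, 171, 145, 165, 183, 81, 180, 185, 160, 148, 161]
t=3: [174, 184, 186, 180, 185, 186, 137, 185, 186, 184, 182, 184]
t=4: [186, 187, 187, 187, 187, 187, 178, 186, 187, 187, 187, 187]
t=5: [187, 187, 187, 187, 187, 187, 187, 187, 187, 187, 187, 187]
t=6: [187, 187, 187, 187, 187, 187, 187, 187, 187, 187, 187, 187]

Answer: [187, 187, 187, 187, 187, 187, 187, 187, 187, 187, 187, 187]
Key observation: The state at step 5, [187, 187, 187, 187, 187, 187, 187, 187, 187, 187, 187, 187], reappears at step 6: the system is in a cycle of period 1 from step 5 on.  Therefore the state at step 4818 equals the state at step 5 + ((4818 - 5) mod 1) = 5, which is [187, 187, 187, 187, 187, 187, 187, 187, 187, 187, 187, 187].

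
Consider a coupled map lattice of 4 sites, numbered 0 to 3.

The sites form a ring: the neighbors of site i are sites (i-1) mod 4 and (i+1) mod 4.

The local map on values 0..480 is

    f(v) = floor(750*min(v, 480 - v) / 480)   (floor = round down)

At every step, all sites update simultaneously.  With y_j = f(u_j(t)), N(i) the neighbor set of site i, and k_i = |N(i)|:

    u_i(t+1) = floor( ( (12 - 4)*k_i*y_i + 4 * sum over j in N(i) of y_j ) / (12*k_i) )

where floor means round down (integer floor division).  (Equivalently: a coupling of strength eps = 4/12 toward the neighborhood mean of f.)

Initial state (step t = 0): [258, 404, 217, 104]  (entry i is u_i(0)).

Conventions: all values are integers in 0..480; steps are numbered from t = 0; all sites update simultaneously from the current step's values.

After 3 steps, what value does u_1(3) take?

Answer: u_1(3) = 262

Derivation:
t=0: [258, 404, 217, 104]
t=1: [277, 192, 272, 222]
t=2: [319, 307, 324, 337]
t=3: [249, 262, 244, 231]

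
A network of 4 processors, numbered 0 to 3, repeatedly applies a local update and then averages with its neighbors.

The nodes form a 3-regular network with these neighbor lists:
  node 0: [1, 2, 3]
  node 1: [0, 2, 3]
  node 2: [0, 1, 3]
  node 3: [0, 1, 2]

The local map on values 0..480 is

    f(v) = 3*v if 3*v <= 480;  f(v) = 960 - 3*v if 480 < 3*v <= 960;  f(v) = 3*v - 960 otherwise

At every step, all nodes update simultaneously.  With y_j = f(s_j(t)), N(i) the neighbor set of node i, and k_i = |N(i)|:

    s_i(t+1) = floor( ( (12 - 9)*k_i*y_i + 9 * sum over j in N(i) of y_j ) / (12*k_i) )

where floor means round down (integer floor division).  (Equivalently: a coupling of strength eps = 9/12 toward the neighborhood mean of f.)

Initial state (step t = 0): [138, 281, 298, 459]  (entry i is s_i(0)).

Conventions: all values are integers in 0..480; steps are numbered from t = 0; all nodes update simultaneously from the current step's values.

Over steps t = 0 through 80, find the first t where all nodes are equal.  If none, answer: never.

Answer: 1
Key observation: Synchronization is absorbing here: once all nodes are equal they stay equal, and step 1 is the first all-equal step.

Derivation:
t=0: [138, 281, 298, 459]  (not all equal)
t=1: [253, 253, 253, 253]  (all equal)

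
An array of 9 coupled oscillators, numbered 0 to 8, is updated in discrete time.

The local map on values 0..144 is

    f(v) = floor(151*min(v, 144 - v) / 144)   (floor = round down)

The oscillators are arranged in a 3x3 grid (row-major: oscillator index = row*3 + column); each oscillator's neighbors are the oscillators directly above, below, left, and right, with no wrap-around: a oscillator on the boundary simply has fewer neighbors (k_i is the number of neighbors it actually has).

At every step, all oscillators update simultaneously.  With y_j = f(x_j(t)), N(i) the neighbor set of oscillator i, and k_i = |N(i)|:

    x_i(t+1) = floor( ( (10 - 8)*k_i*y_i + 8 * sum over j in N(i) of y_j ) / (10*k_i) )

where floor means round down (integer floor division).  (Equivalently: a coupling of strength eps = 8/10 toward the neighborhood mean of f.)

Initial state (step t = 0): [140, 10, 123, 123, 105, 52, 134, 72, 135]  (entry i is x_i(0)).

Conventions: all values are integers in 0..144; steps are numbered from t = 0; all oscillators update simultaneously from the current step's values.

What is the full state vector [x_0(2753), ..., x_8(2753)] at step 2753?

Simulating step by step:
t=0: [140, 10, 123, 123, 105, 52, 134, 72, 135]
t=1: [13, 19, 30, 18, 40, 29, 40, 30, 53]
t=2: [17, 26, 25, 28, 27, 39, 27, 42, 35]
t=3: [25, 24, 32, 25, 33, 32, 34, 33, 40]
t=4: [25, 29, 29, 30, 30, 35, 31, 36, 35]
t=5: [29, 29, 32, 29, 33, 33, 33, 33, 36]
t=6: [30, 31, 32, 32, 32, 34, 32, 34, 34]
t=7: [32, 32, 33, 32, 33, 33, 33, 33, 35]
t=8: [33, 33, 33, 33, 33, 34, 33, 34, 34]
t=9: [34, 34, 34, 34, 34, 34, 34, 34, 35]
t=10: [35, 35, 35, 35, 35, 35, 35, 35, 35]
t=11: [36, 36, 36, 36, 36, 36, 36, 36, 36]
t=12: [37, 37, 37, 37, 37, 37, 37, 37, 37]
t=13: [38, 38, 38, 38, 38, 38, 38, 38, 38]
t=14: [39, 39, 39, 39, 39, 39, 39, 39, 39]
t=15: [40, 40, 40, 40, 40, 40, 40, 40, 40]
t=16: [41, 41, 41, 41, 41, 41, 41, 41, 41]
t=17: [42, 42, 42, 42, 42, 42, 42, 42, 42]
t=18: [44, 44, 44, 44, 44, 44, 44, 44, 44]
t=19: [46, 46, 46, 46, 46, 46, 46, 46, 46]
t=20: [48, 48, 48, 48, 48, 48, 48, 48, 48]
t=21: [50, 50, 50, 50, 50, 50, 50, 50, 50]
t=22: [52, 52, 52, 52, 52, 52, 52, 52, 52]
t=23: [54, 54, 54, 54, 54, 54, 54, 54, 54]
t=24: [56, 56, 56, 56, 56, 56, 56, 56, 56]
t=25: [58, 58, 58, 58, 58, 58, 58, 58, 58]
t=26: [60, 60, 60, 60, 60, 60, 60, 60, 60]
t=27: [62, 62, 62, 62, 62, 62, 62, 62, 62]
t=28: [65, 65, 65, 65, 65, 65, 65, 65, 65]
t=29: [68, 68, 68, 68, 68, 68, 68, 68, 68]
t=30: [71, 71, 71, 71, 71, 71, 71, 71, 71]
t=31: [74, 74, 74, 74, 74, 74, 74, 74, 74]
t=32: [73, 73, 73, 73, 73, 73, 73, 73, 73]
t=33: [74, 74, 74, 74, 74, 74, 74, 74, 74]

Answer: [74, 74, 74, 74, 74, 74, 74, 74, 74]
Key observation: The state at step 31, [74, 74, 74, 74, 74, 74, 74, 74, 74], reappears at step 33: the system is in a cycle of period 2 from step 31 on.  Therefore the state at step 2753 equals the state at step 31 + ((2753 - 31) mod 2) = 31, which is [74, 74, 74, 74, 74, 74, 74, 74, 74].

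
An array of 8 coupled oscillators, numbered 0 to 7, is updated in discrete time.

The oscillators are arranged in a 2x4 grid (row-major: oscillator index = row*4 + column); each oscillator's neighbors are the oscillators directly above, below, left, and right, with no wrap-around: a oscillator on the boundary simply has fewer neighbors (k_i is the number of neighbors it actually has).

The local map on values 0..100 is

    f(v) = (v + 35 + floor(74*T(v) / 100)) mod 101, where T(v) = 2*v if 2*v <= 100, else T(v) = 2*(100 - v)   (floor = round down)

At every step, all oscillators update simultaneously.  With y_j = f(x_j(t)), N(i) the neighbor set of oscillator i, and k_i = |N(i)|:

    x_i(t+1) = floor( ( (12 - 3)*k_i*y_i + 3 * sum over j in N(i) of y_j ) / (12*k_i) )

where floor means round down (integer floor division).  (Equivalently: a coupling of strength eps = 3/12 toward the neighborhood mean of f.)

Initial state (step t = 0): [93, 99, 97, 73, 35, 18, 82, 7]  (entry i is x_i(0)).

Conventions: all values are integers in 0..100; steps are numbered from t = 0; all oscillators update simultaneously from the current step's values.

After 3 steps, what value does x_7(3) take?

Simulating step by step:
t=0: [93, 99, 97, 73, 35, 18, 82, 7]
t=1: [34, 38, 36, 45, 29, 67, 45, 50]
t=2: [17, 28, 27, 43, 12, 43, 44, 54]
t=3: [66, 12, 7, 37, 62, 39, 40, 52]

Answer: x_7(3) = 52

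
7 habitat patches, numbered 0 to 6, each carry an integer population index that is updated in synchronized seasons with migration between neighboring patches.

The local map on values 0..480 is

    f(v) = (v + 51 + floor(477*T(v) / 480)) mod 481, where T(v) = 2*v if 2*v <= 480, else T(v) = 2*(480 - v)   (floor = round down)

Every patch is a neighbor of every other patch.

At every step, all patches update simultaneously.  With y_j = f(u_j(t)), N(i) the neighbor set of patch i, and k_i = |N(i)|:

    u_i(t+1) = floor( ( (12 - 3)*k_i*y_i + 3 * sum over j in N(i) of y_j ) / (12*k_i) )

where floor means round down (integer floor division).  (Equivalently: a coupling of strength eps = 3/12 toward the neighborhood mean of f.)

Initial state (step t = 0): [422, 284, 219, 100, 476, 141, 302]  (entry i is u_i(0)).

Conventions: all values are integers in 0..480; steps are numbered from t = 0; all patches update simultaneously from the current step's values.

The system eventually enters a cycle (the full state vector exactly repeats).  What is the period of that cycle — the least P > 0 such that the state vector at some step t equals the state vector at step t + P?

Simulating step by step:
t=0: [422, 284, 219, 100, 476, 141, 302]
t=1: [145, 241, 228, 316, 107, 404, 229]
t=2: [64, 265, 240, 211, 324, 151, 242]
t=3: [233, 248, 265, 204, 207, 77, 264]
t=4: [260, 269, 257, 198, 204, 270, 257]
t=5: [258, 252, 260, 183, 196, 251, 260]
t=6: [258, 262, 256, 149, 177, 263, 256]
t=7: [251, 248, 252, 71, 129, 247, 252]
t=8: [282, 284, 281, 273, 395, 285, 281]
t=9: [240, 239, 241, 246, 161, 238, 241]
t=10: [276, 274, 275, 272, 108, 272, 275]
t=11: [256, 258, 257, 259, 343, 259, 257]
t=12: [267, 265, 266, 264, 206, 264, 266]
t=13: [257, 258, 258, 259, 204, 259, 258]
t=14: [265, 265, 265, 264, 201, 264, 265]
t=15: [258, 258, 258, 258, 193, 258, 258]
t=16: [263, 263, 263, 263, 176, 263, 263]
t=17: [256, 256, 256, 256, 137, 256, 256]
t=18: [278, 278, 278, 278, 412, 278, 278]
t=19: [243, 243, 243, 243, 150, 243, 243]
t=20: [272, 272, 272, 272, 84, 272, 272]
t=21: [256, 256, 256, 256, 289, 256, 256]
t=22: [269, 269, 269, 269, 246, 269, 269]
t=23: [258, 258, 258, 258, 275, 258, 258]
t=24: [268, 268, 268, 268, 256, 268, 268]
t=25: [259, 259, 259, 259, 268, 259, 259]
t=26: [267, 267, 267, 267, 261, 267, 267]
t=27: [260, 260, 260, 260, 264, 260, 260]
t=28: [266, 266, 266, 266, 264, 266, 266]
t=29: [261, 261, 261, 261, 262, 261, 261]
t=30: [265, 265, 265, 265, 265, 265, 265]
t=31: [262, 262, 262, 262, 262, 262, 262]
t=32: [265, 265, 265, 265, 265, 265, 265]

Answer: 2
Key observation: The state at step 30, [265, 265, 265, 265, 265, 265, 265], reappears at step 32 — and no state repeats earlier — so the cycle the system enters has period 2.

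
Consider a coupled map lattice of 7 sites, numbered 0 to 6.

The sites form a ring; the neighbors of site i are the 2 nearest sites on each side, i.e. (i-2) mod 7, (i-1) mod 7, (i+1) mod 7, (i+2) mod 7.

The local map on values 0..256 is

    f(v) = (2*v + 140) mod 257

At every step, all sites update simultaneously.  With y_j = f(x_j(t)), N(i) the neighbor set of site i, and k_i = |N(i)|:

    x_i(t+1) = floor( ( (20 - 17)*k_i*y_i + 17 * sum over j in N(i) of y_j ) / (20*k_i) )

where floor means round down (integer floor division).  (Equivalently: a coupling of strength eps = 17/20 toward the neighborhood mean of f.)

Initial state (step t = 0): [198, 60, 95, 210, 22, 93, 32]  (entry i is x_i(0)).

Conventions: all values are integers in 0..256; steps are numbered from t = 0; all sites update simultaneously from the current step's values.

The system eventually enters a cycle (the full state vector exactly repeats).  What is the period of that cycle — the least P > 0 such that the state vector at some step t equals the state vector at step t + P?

Answer: 16
Key observation: The state at step 18, [45, 45, 45, 45, 45, 45, 45], reappears at step 34 — and no state repeats earlier — so the cycle the system enters has period 16.

Derivation:
t=0: [198, 60, 95, 210, 22, 93, 32]
t=1: [77, 73, 65, 76, 110, 107, 89]
t=2: [48, 35, 45, 56, 59, 64, 65]
t=3: [134, 186, 183, 133, 107, 108, 99]
t=4: [168, 172, 175, 171, 137, 116, 140]
t=5: [189, 212, 210, 189, 179, 179, 177]
t=6: [122, 69, 70, 123, 148, 139, 149]
t=7: [101, 100, 100, 100, 131, 155, 130]
t=8: [119, 96, 96, 119, 128, 125, 128]
t=9: [107, 108, 108, 107, 120, 130, 120]
t=10: [113, 103, 103, 113, 116, 114, 116]
t=11: [102, 103, 103, 102, 107, 111, 107]
t=12: [93, 89, 89, 93, 94, 93, 94]
t=13: [66, 66, 66, 66, 68, 69, 68]
t=14: [17, 15, 15, 17, 17, 17, 17]
t=15: [172, 172, 172, 172, 173, 174, 173]
t=16: [228, 227, 227, 228, 228, 228, 228]
t=17: [81, 81, 81, 81, 81, 82, 81]
t=18: [45, 45, 45, 45, 45, 45, 45]
t=19: [230, 230, 230, 230, 230, 230, 230]
t=20: [86, 86, 86, 86, 86, 86, 86]
t=21: [55, 55, 55, 55, 55, 55, 55]
t=22: [250, 250, 250, 250, 250, 250, 250]
t=23: [126, 126, 126, 126, 126, 126, 126]
t=24: [135, 135, 135, 135, 135, 135, 135]
t=25: [153, 153, 153, 153, 153, 153, 153]
t=26: [189, 189, 189, 189, 189, 189, 189]
t=27: [4, 4, 4, 4, 4, 4, 4]
t=28: [148, 148, 148, 148, 148, 148, 148]
t=29: [179, 179, 179, 179, 179, 179, 179]
t=30: [241, 241, 241, 241, 241, 241, 241]
t=31: [108, 108, 108, 108, 108, 108, 108]
t=32: [99, 99, 99, 99, 99, 99, 99]
t=33: [81, 81, 81, 81, 81, 81, 81]
t=34: [45, 45, 45, 45, 45, 45, 45]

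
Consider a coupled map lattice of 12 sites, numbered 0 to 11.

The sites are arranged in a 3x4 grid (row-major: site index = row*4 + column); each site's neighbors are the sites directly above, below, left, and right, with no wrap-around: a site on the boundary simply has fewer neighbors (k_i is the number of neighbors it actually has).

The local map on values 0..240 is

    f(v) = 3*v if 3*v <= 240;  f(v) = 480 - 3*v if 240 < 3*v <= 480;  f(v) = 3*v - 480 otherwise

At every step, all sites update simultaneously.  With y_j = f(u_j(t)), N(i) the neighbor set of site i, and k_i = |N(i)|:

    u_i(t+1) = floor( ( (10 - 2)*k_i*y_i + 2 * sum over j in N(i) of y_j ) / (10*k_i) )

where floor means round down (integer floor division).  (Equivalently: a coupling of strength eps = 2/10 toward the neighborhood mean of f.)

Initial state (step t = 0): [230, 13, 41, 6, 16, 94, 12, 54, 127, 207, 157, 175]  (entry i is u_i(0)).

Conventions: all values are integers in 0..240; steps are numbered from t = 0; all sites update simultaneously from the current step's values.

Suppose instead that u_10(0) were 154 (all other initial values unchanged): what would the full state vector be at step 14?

Answer: [73, 91, 52, 180, 160, 200, 46, 118, 141, 115, 192, 207]
Key observation: This trace re-runs the system from the modified initial state.

Derivation:
t=0: [230, 13, 41, 6, 16, 94, 12, 54, 127, 207, 154, 175]
t=1: [176, 66, 104, 42, 72, 171, 53, 136, 98, 133, 29, 54]
t=2: [79, 175, 166, 124, 190, 59, 145, 87, 178, 85, 96, 145]
t=3: [203, 64, 27, 110, 103, 161, 66, 188, 74, 208, 174, 77]
t=4: [139, 167, 100, 136, 160, 37, 168, 105, 209, 133, 71, 197]
t=5: [52, 40, 151, 92, 21, 95, 52, 145, 125, 96, 184, 126]
t=6: [143, 121, 53, 170, 80, 182, 141, 66, 109, 178, 87, 93]
t=7: [76, 112, 140, 59, 210, 76, 77, 177, 151, 72, 196, 202]
t=8: [211, 149, 84, 152, 152, 219, 207, 76, 58, 197, 124, 116]
t=9: [128, 63, 195, 64, 52, 157, 149, 202, 152, 119, 112, 139]
t=10: [111, 165, 111, 176, 133, 32, 45, 120, 47, 110, 129, 77]
t=11: [127, 38, 130, 65, 90, 95, 130, 123, 135, 142, 108, 206]
t=12: [111, 116, 98, 176, 192, 179, 99, 117, 86, 71, 143, 137]
t=13: [140, 131, 173, 69, 105, 76, 167, 123, 208, 192, 71, 73]
t=14: [73, 91, 52, 180, 160, 200, 46, 118, 141, 115, 192, 207]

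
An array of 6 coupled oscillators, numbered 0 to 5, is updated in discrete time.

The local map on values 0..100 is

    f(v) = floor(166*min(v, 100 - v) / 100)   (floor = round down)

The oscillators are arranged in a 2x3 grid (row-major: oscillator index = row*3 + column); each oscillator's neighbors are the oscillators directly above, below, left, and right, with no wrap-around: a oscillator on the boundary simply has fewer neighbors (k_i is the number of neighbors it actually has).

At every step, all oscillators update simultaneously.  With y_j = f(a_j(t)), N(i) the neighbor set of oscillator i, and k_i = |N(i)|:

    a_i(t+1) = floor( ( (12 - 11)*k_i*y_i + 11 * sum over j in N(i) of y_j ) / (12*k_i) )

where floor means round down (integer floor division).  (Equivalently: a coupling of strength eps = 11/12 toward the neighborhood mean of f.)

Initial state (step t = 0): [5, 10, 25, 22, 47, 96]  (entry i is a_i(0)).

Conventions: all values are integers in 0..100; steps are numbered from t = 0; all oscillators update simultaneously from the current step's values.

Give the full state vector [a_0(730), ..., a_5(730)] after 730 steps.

Simulating step by step:
t=0: [5, 10, 25, 22, 47, 96]
t=1: [24, 40, 13, 42, 24, 55]
t=2: [65, 35, 65, 41, 67, 33]
t=3: [62, 56, 56, 57, 59, 55]
t=4: [71, 68, 73, 65, 72, 70]
t=5: [54, 46, 50, 47, 52, 45]
t=6: [76, 79, 75, 77, 76, 80]
t=7: [36, 39, 34, 38, 35, 39]
t=8: [63, 58, 63, 58, 63, 57]
t=9: [68, 61, 69, 61, 68, 61]
t=10: [63, 53, 62, 53, 63, 53]
t=11: [76, 63, 76, 62, 76, 63]
t=12: [60, 40, 59, 41, 59, 40]
t=13: [66, 67, 66, 67, 66, 67]
t=14: [54, 55, 54, 55, 54, 55]
t=15: [74, 75, 74, 75, 74, 75]
t=16: [41, 42, 41, 42, 41, 42]
t=17: [68, 68, 68, 68, 68, 68]
t=18: [53, 53, 53, 53, 53, 53]
t=19: [78, 78, 78, 78, 78, 78]
t=20: [36, 36, 36, 36, 36, 36]
t=21: [59, 59, 59, 59, 59, 59]
t=22: [68, 68, 68, 68, 68, 68]

Answer: [36, 36, 36, 36, 36, 36]
Key observation: The state at step 17, [68, 68, 68, 68, 68, 68], reappears at step 22: the system is in a cycle of period 5 from step 17 on.  Therefore the state at step 730 equals the state at step 17 + ((730 - 17) mod 5) = 20, which is [36, 36, 36, 36, 36, 36].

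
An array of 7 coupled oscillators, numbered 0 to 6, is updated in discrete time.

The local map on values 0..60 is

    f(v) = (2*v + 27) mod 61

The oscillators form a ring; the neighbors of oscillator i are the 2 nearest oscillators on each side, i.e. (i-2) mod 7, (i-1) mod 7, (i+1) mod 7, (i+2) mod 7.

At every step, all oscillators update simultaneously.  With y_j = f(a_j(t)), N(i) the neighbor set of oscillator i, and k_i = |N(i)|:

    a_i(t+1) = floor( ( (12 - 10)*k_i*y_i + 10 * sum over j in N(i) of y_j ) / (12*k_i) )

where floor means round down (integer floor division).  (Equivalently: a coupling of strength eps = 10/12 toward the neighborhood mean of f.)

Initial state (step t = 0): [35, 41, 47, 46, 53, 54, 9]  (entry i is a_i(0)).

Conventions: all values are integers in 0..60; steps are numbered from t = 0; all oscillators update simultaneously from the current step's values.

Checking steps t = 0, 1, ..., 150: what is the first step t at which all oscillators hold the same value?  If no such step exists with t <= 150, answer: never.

Answer: 8
Key observation: Synchronization is absorbing here: once all oscillators are equal they stay equal, and step 8 is the first all-equal step.

Derivation:
t=0: [35, 41, 47, 46, 53, 54, 9]  (not all equal)
t=1: [40, 49, 41, 37, 38, 33, 30]  (not all equal)
t=2: [30, 33, 35, 32, 37, 37, 29]  (not all equal)
t=3: [31, 29, 32, 35, 33, 31, 32]  (not all equal)
t=4: [28, 29, 30, 29, 31, 30, 28]  (not all equal)
t=5: [24, 23, 24, 25, 25, 24, 24]  (not all equal)
t=6: [13, 14, 14, 14, 14, 14, 14]  (not all equal)
t=7: [54, 54, 54, 55, 55, 54, 54]  (not all equal)
t=8: [13, 13, 13, 13, 13, 13, 13]  (all equal)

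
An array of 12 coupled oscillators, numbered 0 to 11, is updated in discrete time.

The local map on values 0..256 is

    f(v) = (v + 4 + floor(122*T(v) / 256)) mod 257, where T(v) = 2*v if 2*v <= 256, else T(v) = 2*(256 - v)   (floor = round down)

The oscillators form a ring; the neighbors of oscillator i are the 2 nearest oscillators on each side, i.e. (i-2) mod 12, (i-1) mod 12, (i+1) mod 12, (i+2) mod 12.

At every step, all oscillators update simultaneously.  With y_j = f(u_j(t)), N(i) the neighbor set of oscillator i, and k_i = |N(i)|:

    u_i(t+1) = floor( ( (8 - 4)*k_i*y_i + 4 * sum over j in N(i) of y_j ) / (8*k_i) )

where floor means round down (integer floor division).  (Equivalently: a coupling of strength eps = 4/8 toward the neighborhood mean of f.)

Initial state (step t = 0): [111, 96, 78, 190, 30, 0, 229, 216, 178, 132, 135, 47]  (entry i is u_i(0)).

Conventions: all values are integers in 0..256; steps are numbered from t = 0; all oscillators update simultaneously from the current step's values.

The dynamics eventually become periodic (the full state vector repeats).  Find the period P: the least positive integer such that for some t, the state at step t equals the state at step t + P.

Answer: 4
Key observation: The state at step 28, [105, 105, 119, 143, 48, 30, 0, 0, 30, 48, 143, 119], reappears at step 32 — and no state repeats earlier — so the cycle the system enters has period 4.

Derivation:
t=0: [111, 96, 78, 190, 30, 0, 229, 216, 178, 132, 135, 47]
t=1: [197, 186, 169, 179, 83, 42, 40, 64, 191, 202, 230, 162]
t=2: [95, 223, 212, 223, 167, 122, 120, 117, 154, 80, 64, 159]
t=3: [142, 56, 55, 62, 187, 211, 242, 227, 222, 188, 171, 187]
t=4: [219, 149, 149, 122, 157, 48, 33, 32, 64, 192, 223, 237]
t=5: [64, 189, 221, 228, 210, 127, 102, 69, 81, 24, 17, 33]
t=6: [109, 152, 48, 64, 57, 168, 170, 152, 134, 75, 69, 93]
t=7: [192, 205, 137, 154, 149, 221, 237, 241, 226, 179, 169, 187]
t=8: [95, 95, 190, 191, 191, 64, 33, 33, 64, 192, 191, 191]
t=9: [214, 214, 239, 231, 216, 145, 106, 74, 113, 88, 199, 207]
t=10: [0, 1, 1, 32, 59, 172, 183, 182, 178, 134, 50, 22]
t=11: [21, 17, 26, 81, 132, 215, 238, 255, 236, 209, 120, 68]
t=12: [80, 68, 89, 124, 154, 53, 33, 1, 31, 47, 141, 108]
t=13: [177, 167, 188, 207, 202, 125, 87, 44, 84, 114, 193, 187]
t=14: [223, 223, 191, 94, 84, 156, 149, 146, 145, 177, 113, 220]
t=15: [60, 56, 172, 178, 203, 235, 243, 254, 250, 219, 176, 60]
t=16: [153, 150, 189, 174, 64, 33, 1, 1, 33, 48, 158, 121]
t=17: [253, 253, 239, 216, 137, 83, 36, 32, 79, 119, 210, 227]
t=18: [1, 1, 33, 53, 157, 132, 117, 112, 126, 146, 49, 30]
t=19: [31, 32, 80, 126, 210, 229, 238, 234, 225, 206, 120, 76]
t=20: [109, 111, 127, 153, 51, 32, 1, 1, 30, 49, 146, 122]
t=21: [229, 230, 225, 207, 123, 79, 32, 31, 76, 119, 204, 219]
t=22: [0, 0, 31, 50, 150, 125, 110, 108, 121, 145, 48, 30]
t=23: [30, 30, 77, 121, 206, 222, 228, 227, 217, 203, 118, 75]
t=24: [106, 106, 122, 147, 49, 30, 0, 0, 30, 48, 143, 119]
t=25: [223, 223, 217, 203, 119, 76, 30, 30, 75, 118, 202, 214]
t=26: [0, 0, 30, 48, 144, 121, 106, 105, 119, 143, 48, 30]
t=27: [30, 30, 75, 118, 203, 216, 222, 222, 214, 202, 118, 75]
t=28: [105, 105, 119, 143, 48, 30, 0, 0, 30, 48, 143, 119]
t=29: [221, 221, 214, 202, 118, 75, 30, 30, 75, 118, 202, 214]
t=30: [0, 0, 30, 48, 143, 119, 105, 105, 119, 143, 48, 30]
t=31: [30, 30, 75, 118, 202, 214, 221, 221, 214, 202, 118, 75]
t=32: [105, 105, 119, 143, 48, 30, 0, 0, 30, 48, 143, 119]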